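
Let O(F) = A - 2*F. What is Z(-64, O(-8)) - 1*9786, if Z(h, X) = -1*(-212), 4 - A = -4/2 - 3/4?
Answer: -9574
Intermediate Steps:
A = 27/4 (A = 4 - (-4/2 - 3/4) = 4 - (-4*½ - 3*¼) = 4 - (-2 - ¾) = 4 - 1*(-11/4) = 4 + 11/4 = 27/4 ≈ 6.7500)
O(F) = 27/4 - 2*F
Z(h, X) = 212
Z(-64, O(-8)) - 1*9786 = 212 - 1*9786 = 212 - 9786 = -9574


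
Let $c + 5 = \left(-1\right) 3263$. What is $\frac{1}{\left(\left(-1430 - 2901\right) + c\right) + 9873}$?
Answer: $\frac{1}{2274} \approx 0.00043975$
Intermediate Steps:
$c = -3268$ ($c = -5 - 3263 = -3268$)
$\frac{1}{\left(\left(-1430 - 2901\right) + c\right) + 9873} = \frac{1}{\left(\left(-1430 - 2901\right) - 3268\right) + 9873} = \frac{1}{\left(-4331 - 3268\right) + 9873} = \frac{1}{-7599 + 9873} = \frac{1}{2274}$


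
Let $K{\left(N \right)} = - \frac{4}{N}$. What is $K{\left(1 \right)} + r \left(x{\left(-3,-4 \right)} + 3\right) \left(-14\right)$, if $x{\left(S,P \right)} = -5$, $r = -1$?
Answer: $-32$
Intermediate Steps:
$K{\left(1 \right)} + r \left(x{\left(-3,-4 \right)} + 3\right) \left(-14\right) = - \frac{4}{1} + - (-5 + 3) \left(-14\right) = \left(-4\right) 1 + \left(-1\right) \left(-2\right) \left(-14\right) = -4 + 2 \left(-14\right) = -4 - 28 = -32$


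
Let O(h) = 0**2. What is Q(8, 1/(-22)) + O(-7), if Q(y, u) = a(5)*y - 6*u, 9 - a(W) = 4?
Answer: 443/11 ≈ 40.273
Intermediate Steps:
O(h) = 0
a(W) = 5 (a(W) = 9 - 1*4 = 9 - 4 = 5)
Q(y, u) = -6*u + 5*y (Q(y, u) = 5*y - 6*u = -6*u + 5*y)
Q(8, 1/(-22)) + O(-7) = (-6/(-22) + 5*8) + 0 = (-6*(-1/22) + 40) + 0 = (3/11 + 40) + 0 = 443/11 + 0 = 443/11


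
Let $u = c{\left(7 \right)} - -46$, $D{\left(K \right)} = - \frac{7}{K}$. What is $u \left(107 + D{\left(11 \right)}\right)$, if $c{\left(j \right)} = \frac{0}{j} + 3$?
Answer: $\frac{57330}{11} \approx 5211.8$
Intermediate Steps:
$c{\left(j \right)} = 3$ ($c{\left(j \right)} = 0 + 3 = 3$)
$u = 49$ ($u = 3 - -46 = 3 + 46 = 49$)
$u \left(107 + D{\left(11 \right)}\right) = 49 \left(107 - \frac{7}{11}\right) = 49 \cdot \frac{1170}{11} = \frac{57330}{11}$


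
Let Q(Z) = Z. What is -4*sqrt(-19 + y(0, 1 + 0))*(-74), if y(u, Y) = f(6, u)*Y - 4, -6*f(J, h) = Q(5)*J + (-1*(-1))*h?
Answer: 592*I*sqrt(7) ≈ 1566.3*I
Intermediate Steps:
f(J, h) = -5*J/6 - h/6 (f(J, h) = -(5*J + (-1*(-1))*h)/6 = -(5*J + 1*h)/6 = -(5*J + h)/6 = -(h + 5*J)/6 = -5*J/6 - h/6)
y(u, Y) = -4 + Y*(-5 - u/6) (y(u, Y) = (-5/6*6 - u/6)*Y - 4 = (-5 - u/6)*Y - 4 = Y*(-5 - u/6) - 4 = -4 + Y*(-5 - u/6))
-4*sqrt(-19 + y(0, 1 + 0))*(-74) = -4*sqrt(-19 + (-4 - (1 + 0)*(30 + 0)/6))*(-74) = -4*sqrt(-19 + (-4 - 1/6*1*30))*(-74) = -4*sqrt(-19 + (-4 - 5))*(-74) = -4*sqrt(-19 - 9)*(-74) = -8*I*sqrt(7)*(-74) = 592*I*sqrt(7)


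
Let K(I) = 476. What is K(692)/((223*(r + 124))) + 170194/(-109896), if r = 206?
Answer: -1039355497/673937220 ≈ -1.5422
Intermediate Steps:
K(692)/((223*(r + 124))) + 170194/(-109896) = 476/((223*(206 + 124))) + 170194/(-109896) = 476/((223*330)) + 170194*(-1/109896) = 476/73590 - 85097/54948 = 476*(1/73590) - 85097/54948 = 238/36795 - 85097/54948 = -1039355497/673937220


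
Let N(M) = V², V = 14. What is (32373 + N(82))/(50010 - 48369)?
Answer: 32569/1641 ≈ 19.847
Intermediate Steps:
N(M) = 196 (N(M) = 14² = 196)
(32373 + N(82))/(50010 - 48369) = (32373 + 196)/(50010 - 48369) = 32569/1641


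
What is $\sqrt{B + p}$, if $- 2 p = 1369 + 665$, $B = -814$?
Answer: $i \sqrt{1831} \approx 42.79 i$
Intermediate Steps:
$p = -1017$ ($p = - \frac{1369 + 665}{2} = \left(- \frac{1}{2}\right) 2034 = -1017$)
$\sqrt{B + p} = \sqrt{-814 - 1017} = \sqrt{-1831} = i \sqrt{1831}$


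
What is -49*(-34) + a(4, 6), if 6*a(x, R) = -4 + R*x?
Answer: 5008/3 ≈ 1669.3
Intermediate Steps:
a(x, R) = -⅔ + R*x/6 (a(x, R) = (-4 + R*x)/6 = -⅔ + R*x/6)
-49*(-34) + a(4, 6) = -49*(-34) + (-⅔ + (⅙)*6*4) = 1666 + (-⅔ + 4) = 1666 + 10/3 = 5008/3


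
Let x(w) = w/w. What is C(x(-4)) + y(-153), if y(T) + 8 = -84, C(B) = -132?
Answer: -224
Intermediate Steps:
x(w) = 1
y(T) = -92 (y(T) = -8 - 84 = -92)
C(x(-4)) + y(-153) = -132 - 92 = -224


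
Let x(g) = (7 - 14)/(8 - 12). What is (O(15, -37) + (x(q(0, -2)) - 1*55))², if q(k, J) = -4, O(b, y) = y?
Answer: 130321/16 ≈ 8145.1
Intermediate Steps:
x(g) = 7/4 (x(g) = -7/(-4) = -7*(-¼) = 7/4)
(O(15, -37) + (x(q(0, -2)) - 1*55))² = (-37 + (7/4 - 1*55))² = (-37 + (7/4 - 55))² = (-37 - 213/4)² = (-361/4)² = 130321/16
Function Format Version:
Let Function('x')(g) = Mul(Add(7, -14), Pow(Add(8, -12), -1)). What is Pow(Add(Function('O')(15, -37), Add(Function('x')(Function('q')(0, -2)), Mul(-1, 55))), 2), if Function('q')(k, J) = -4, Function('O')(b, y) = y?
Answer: Rational(130321, 16) ≈ 8145.1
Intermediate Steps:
Function('x')(g) = Rational(7, 4) (Function('x')(g) = Mul(-7, Pow(-4, -1)) = Mul(-7, Rational(-1, 4)) = Rational(7, 4))
Pow(Add(Function('O')(15, -37), Add(Function('x')(Function('q')(0, -2)), Mul(-1, 55))), 2) = Pow(Add(-37, Add(Rational(7, 4), Mul(-1, 55))), 2) = Pow(Add(-37, Add(Rational(7, 4), -55)), 2) = Pow(Add(-37, Rational(-213, 4)), 2) = Pow(Rational(-361, 4), 2) = Rational(130321, 16)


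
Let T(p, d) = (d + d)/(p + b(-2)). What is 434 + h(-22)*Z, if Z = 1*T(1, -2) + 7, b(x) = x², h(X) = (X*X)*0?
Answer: 434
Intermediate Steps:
h(X) = 0 (h(X) = X²*0 = 0)
T(p, d) = 2*d/(4 + p) (T(p, d) = (d + d)/(p + (-2)²) = (2*d)/(p + 4) = (2*d)/(4 + p) = 2*d/(4 + p))
Z = 31/5 (Z = 1*(2*(-2)/(4 + 1)) + 7 = 1*(2*(-2)/5) + 7 = 1*(2*(-2)*(⅕)) + 7 = 1*(-⅘) + 7 = -⅘ + 7 = 31/5 ≈ 6.2000)
434 + h(-22)*Z = 434 + 0*(31/5) = 434 + 0 = 434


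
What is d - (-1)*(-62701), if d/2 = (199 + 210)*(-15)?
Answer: -74971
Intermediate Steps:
d = -12270 (d = 2*((199 + 210)*(-15)) = 2*(409*(-15)) = 2*(-6135) = -12270)
d - (-1)*(-62701) = -12270 - (-1)*(-62701) = -12270 - 1*62701 = -12270 - 62701 = -74971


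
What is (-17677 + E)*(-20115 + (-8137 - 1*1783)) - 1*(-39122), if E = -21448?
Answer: 1175158497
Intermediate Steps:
(-17677 + E)*(-20115 + (-8137 - 1*1783)) - 1*(-39122) = (-17677 - 21448)*(-20115 + (-8137 - 1*1783)) - 1*(-39122) = -39125*(-20115 + (-8137 - 1783)) + 39122 = -39125*(-20115 - 9920) + 39122 = -39125*(-30035) + 39122 = 1175119375 + 39122 = 1175158497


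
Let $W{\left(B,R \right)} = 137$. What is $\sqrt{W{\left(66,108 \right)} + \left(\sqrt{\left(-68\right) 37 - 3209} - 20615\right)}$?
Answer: $\sqrt{-20478 + 5 i \sqrt{229}} \approx 0.2644 + 143.1 i$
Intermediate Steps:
$\sqrt{W{\left(66,108 \right)} + \left(\sqrt{\left(-68\right) 37 - 3209} - 20615\right)} = \sqrt{137 + \left(\sqrt{\left(-68\right) 37 - 3209} - 20615\right)} = \sqrt{137 - \left(20615 - \sqrt{-2516 - 3209}\right)} = \sqrt{137 - \left(20615 - \sqrt{-5725}\right)} = \sqrt{137 - \left(20615 - 5 i \sqrt{229}\right)} = \sqrt{-20478 + 5 i \sqrt{229}}$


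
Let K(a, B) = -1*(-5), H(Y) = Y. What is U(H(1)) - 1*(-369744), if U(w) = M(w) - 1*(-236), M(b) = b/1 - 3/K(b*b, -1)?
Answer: 1849902/5 ≈ 3.6998e+5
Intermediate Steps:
K(a, B) = 5
M(b) = -⅗ + b (M(b) = b/1 - 3/5 = b*1 - 3*⅕ = b - ⅗ = -⅗ + b)
U(w) = 1177/5 + w (U(w) = (-⅗ + w) - 1*(-236) = (-⅗ + w) + 236 = 1177/5 + w)
U(H(1)) - 1*(-369744) = (1177/5 + 1) - 1*(-369744) = 1182/5 + 369744 = 1849902/5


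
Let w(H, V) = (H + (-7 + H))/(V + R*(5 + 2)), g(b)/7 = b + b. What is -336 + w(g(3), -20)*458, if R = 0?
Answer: -20993/10 ≈ -2099.3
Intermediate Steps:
g(b) = 14*b (g(b) = 7*(b + b) = 7*(2*b) = 14*b)
w(H, V) = (-7 + 2*H)/V (w(H, V) = (H + (-7 + H))/(V + 0*(5 + 2)) = (-7 + 2*H)/(V + 0*7) = (-7 + 2*H)/(V + 0) = (-7 + 2*H)/V)
-336 + w(g(3), -20)*458 = -336 + ((-7 + 2*(14*3))/(-20))*458 = -336 - (-7 + 2*42)/20*458 = -336 - (-7 + 84)/20*458 = -336 - 1/20*77*458 = -336 - 77/20*458 = -336 - 17633/10 = -20993/10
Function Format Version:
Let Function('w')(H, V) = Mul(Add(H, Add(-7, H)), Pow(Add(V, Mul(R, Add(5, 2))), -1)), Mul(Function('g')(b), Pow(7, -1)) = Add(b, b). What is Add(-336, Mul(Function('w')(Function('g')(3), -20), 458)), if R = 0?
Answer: Rational(-20993, 10) ≈ -2099.3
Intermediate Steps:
Function('g')(b) = Mul(14, b) (Function('g')(b) = Mul(7, Add(b, b)) = Mul(7, Mul(2, b)) = Mul(14, b))
Function('w')(H, V) = Mul(Pow(V, -1), Add(-7, Mul(2, H))) (Function('w')(H, V) = Mul(Add(H, Add(-7, H)), Pow(Add(V, Mul(0, Add(5, 2))), -1)) = Mul(Add(-7, Mul(2, H)), Pow(Add(V, Mul(0, 7)), -1)) = Mul(Add(-7, Mul(2, H)), Pow(Add(V, 0), -1)) = Mul(Add(-7, Mul(2, H)), Pow(V, -1)) = Mul(Pow(V, -1), Add(-7, Mul(2, H))))
Add(-336, Mul(Function('w')(Function('g')(3), -20), 458)) = Add(-336, Mul(Mul(Pow(-20, -1), Add(-7, Mul(2, Mul(14, 3)))), 458)) = Add(-336, Mul(Mul(Rational(-1, 20), Add(-7, Mul(2, 42))), 458)) = Add(-336, Mul(Mul(Rational(-1, 20), Add(-7, 84)), 458)) = Add(-336, Mul(Mul(Rational(-1, 20), 77), 458)) = Add(-336, Mul(Rational(-77, 20), 458)) = Add(-336, Rational(-17633, 10)) = Rational(-20993, 10)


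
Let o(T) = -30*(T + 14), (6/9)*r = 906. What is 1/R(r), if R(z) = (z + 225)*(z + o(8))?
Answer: 1/1107216 ≈ 9.0317e-7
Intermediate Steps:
r = 1359 (r = (3/2)*906 = 1359)
o(T) = -420 - 30*T (o(T) = -30*(14 + T) = -420 - 30*T)
R(z) = (-660 + z)*(225 + z) (R(z) = (z + 225)*(z + (-420 - 30*8)) = (225 + z)*(z + (-420 - 240)) = (225 + z)*(z - 660) = (225 + z)*(-660 + z) = (-660 + z)*(225 + z))
1/R(r) = 1/(-148500 + 1359² - 435*1359) = 1/(-148500 + 1846881 - 591165) = 1/1107216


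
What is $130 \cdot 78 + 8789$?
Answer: $18929$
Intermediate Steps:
$130 \cdot 78 + 8789 = 10140 + 8789 = 18929$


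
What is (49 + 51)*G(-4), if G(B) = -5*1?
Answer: -500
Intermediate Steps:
G(B) = -5
(49 + 51)*G(-4) = (49 + 51)*(-5) = 100*(-5) = -500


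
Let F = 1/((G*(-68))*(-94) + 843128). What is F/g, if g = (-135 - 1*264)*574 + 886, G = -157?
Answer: 1/36597306240 ≈ 2.7324e-11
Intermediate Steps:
F = -1/160416 (F = 1/(-157*(-68)*(-94) + 843128) = 1/(10676*(-94) + 843128) = 1/(-1003544 + 843128) = 1/(-160416) = -1/160416 ≈ -6.2338e-6)
g = -228140 (g = (-135 - 264)*574 + 886 = -399*574 + 886 = -229026 + 886 = -228140)
F/g = -1/160416/(-228140) = -1/160416*(-1/228140) = 1/36597306240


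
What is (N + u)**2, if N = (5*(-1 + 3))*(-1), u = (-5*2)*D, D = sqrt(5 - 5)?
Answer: 100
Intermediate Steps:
D = 0 (D = sqrt(0) = 0)
u = 0 (u = -5*2*0 = -10*0 = 0)
N = -10 (N = (5*2)*(-1) = 10*(-1) = -10)
(N + u)**2 = (-10 + 0)**2 = (-10)**2 = 100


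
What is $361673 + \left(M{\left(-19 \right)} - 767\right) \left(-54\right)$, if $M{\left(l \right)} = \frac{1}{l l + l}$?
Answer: $\frac{7658726}{19} \approx 4.0309 \cdot 10^{5}$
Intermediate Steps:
$M{\left(l \right)} = \frac{1}{l + l^{2}}$ ($M{\left(l \right)} = \frac{1}{l^{2} + l} = \frac{1}{l + l^{2}}$)
$361673 + \left(M{\left(-19 \right)} - 767\right) \left(-54\right) = 361673 + \left(\frac{1}{\left(-19\right) \left(1 - 19\right)} - 767\right) \left(-54\right) = 361673 + \left(- \frac{1}{19 \left(-18\right)} - 767\right) \left(-54\right) = 361673 + \left(\left(- \frac{1}{19}\right) \left(- \frac{1}{18}\right) - 767\right) \left(-54\right) = 361673 + \left(\frac{1}{342} - 767\right) \left(-54\right) = 361673 - - \frac{786939}{19} = 361673 + \frac{786939}{19} = \frac{7658726}{19}$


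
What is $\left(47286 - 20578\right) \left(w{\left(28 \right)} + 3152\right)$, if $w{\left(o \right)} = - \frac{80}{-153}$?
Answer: $\frac{12882229888}{153} \approx 8.4198 \cdot 10^{7}$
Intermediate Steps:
$w{\left(o \right)} = \frac{80}{153}$ ($w{\left(o \right)} = \left(-80\right) \left(- \frac{1}{153}\right) = \frac{80}{153}$)
$\left(47286 - 20578\right) \left(w{\left(28 \right)} + 3152\right) = \left(47286 - 20578\right) \left(\frac{80}{153} + 3152\right) = 26708 \cdot \frac{482336}{153} = \frac{12882229888}{153}$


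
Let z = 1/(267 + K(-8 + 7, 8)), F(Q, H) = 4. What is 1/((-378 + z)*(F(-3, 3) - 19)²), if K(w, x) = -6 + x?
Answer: -269/22878225 ≈ -1.1758e-5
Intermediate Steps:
z = 1/269 (z = 1/(267 + (-6 + 8)) = 1/(267 + 2) = 1/269 ≈ 0.0037175)
1/((-378 + z)*(F(-3, 3) - 19)²) = 1/((-378 + 1/269)*(4 - 19)²) = 1/(-101681/269*(-15)²) = 1/(-101681/269*225) = 1/(-22878225/269) = -269/22878225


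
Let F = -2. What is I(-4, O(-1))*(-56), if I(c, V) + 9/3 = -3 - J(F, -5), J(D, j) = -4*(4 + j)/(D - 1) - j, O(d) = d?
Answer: 1624/3 ≈ 541.33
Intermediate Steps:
J(D, j) = -j - 4*(4 + j)/(-1 + D) (J(D, j) = -4*(4 + j)/(-1 + D) - j = -j - 4*(4 + j)/(-1 + D))
I(c, V) = -29/3 (I(c, V) = -3 + (-3 - (-16 - 3*(-5) - 1*(-2)*(-5))/(-1 - 2)) = -3 + (-3 - (-16 + 15 - 10)/(-3)) = -3 + (-3 - (-1)*(-11)/3) = -3 + (-3 - 1*11/3) = -3 + (-3 - 11/3) = -3 - 20/3 = -29/3)
I(-4, O(-1))*(-56) = -29/3*(-56) = 1624/3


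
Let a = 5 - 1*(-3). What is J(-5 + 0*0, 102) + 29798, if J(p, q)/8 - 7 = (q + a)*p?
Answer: 25454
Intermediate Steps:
a = 8 (a = 5 + 3 = 8)
J(p, q) = 56 + 8*p*(8 + q) (J(p, q) = 56 + 8*((q + 8)*p) = 56 + 8*((8 + q)*p) = 56 + 8*(p*(8 + q)) = 56 + 8*p*(8 + q))
J(-5 + 0*0, 102) + 29798 = (56 + 64*(-5 + 0*0) + 8*(-5 + 0*0)*102) + 29798 = (56 + 64*(-5 + 0) + 8*(-5 + 0)*102) + 29798 = (56 + 64*(-5) + 8*(-5)*102) + 29798 = (56 - 320 - 4080) + 29798 = -4344 + 29798 = 25454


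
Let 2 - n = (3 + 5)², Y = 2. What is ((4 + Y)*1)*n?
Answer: -372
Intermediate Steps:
n = -62 (n = 2 - (3 + 5)² = 2 - 1*8² = 2 - 1*64 = 2 - 64 = -62)
((4 + Y)*1)*n = ((4 + 2)*1)*(-62) = (6*1)*(-62) = 6*(-62) = -372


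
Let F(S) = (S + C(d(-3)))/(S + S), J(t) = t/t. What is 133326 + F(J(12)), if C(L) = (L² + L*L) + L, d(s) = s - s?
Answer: 266653/2 ≈ 1.3333e+5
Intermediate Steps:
J(t) = 1
d(s) = 0
C(L) = L + 2*L² (C(L) = (L² + L²) + L = 2*L² + L = L + 2*L²)
F(S) = ½ (F(S) = (S + 0*(1 + 2*0))/(S + S) = (S + 0*(1 + 0))/((2*S)) = (S + 0*1)*(1/(2*S)) = (S + 0)*(1/(2*S)) = S*(1/(2*S)) = ½)
133326 + F(J(12)) = 133326 + ½ = 266653/2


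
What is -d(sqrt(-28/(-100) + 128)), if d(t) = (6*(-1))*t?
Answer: 6*sqrt(3207)/5 ≈ 67.956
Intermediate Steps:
d(t) = -6*t
-d(sqrt(-28/(-100) + 128)) = -(-6)*sqrt(-28/(-100) + 128) = -(-6)*sqrt(-28*(-1/100) + 128) = -(-6)*sqrt(7/25 + 128) = -(-6)*sqrt(3207/25) = -(-6)*sqrt(3207)/5 = 6*sqrt(3207)/5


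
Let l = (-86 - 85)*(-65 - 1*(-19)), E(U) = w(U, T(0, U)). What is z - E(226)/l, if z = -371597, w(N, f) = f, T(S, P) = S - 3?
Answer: -974327333/2622 ≈ -3.7160e+5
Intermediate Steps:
T(S, P) = -3 + S
E(U) = -3 (E(U) = -3 + 0 = -3)
l = 7866 (l = -171*(-65 + 19) = -171*(-46) = 7866)
z - E(226)/l = -371597 - (-3)/7866 = -371597 - 1*(-1/2622) = -371597 + 1/2622 = -974327333/2622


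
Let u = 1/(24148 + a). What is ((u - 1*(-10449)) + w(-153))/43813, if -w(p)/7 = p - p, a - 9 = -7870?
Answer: 170182864/713582331 ≈ 0.23849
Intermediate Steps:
a = -7861 (a = 9 - 7870 = -7861)
w(p) = 0 (w(p) = -7*(p - p) = -7*0 = 0)
u = 1/16287 (u = 1/(24148 - 7861) = 1/16287 ≈ 6.1399e-5)
((u - 1*(-10449)) + w(-153))/43813 = ((1/16287 - 1*(-10449)) + 0)/43813 = ((1/16287 + 10449) + 0)*(1/43813) = (170182864/16287 + 0)*(1/43813) = (170182864/16287)*(1/43813) = 170182864/713582331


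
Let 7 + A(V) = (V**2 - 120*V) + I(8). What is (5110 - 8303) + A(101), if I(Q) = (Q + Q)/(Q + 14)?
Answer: -56301/11 ≈ -5118.3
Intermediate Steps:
I(Q) = 2*Q/(14 + Q) (I(Q) = (2*Q)/(14 + Q) = 2*Q/(14 + Q))
A(V) = -69/11 + V**2 - 120*V (A(V) = -7 + ((V**2 - 120*V) + 2*8/(14 + 8)) = -7 + ((V**2 - 120*V) + 2*8/22) = -7 + ((V**2 - 120*V) + 2*8*(1/22)) = -7 + ((V**2 - 120*V) + 8/11) = -7 + (8/11 + V**2 - 120*V) = -69/11 + V**2 - 120*V)
(5110 - 8303) + A(101) = (5110 - 8303) + (-69/11 + 101**2 - 120*101) = -3193 + (-69/11 + 10201 - 12120) = -3193 - 21178/11 = -56301/11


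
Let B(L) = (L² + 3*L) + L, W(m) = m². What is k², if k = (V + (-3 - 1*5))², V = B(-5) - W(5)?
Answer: 614656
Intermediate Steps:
B(L) = L² + 4*L
V = -20 (V = -5*(4 - 5) - 1*5² = -5*(-1) - 1*25 = 5 - 25 = -20)
k = 784 (k = (-20 + (-3 - 1*5))² = (-20 + (-3 - 5))² = (-20 - 8)² = (-28)² = 784)
k² = 784² = 614656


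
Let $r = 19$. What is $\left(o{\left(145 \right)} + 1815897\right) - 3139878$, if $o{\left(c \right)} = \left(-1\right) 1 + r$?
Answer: $-1323963$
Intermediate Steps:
$o{\left(c \right)} = 18$ ($o{\left(c \right)} = \left(-1\right) 1 + 19 = -1 + 19 = 18$)
$\left(o{\left(145 \right)} + 1815897\right) - 3139878 = \left(18 + 1815897\right) - 3139878 = 1815915 - 3139878 = -1323963$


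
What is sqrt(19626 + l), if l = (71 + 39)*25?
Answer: 2*sqrt(5594) ≈ 149.59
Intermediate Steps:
l = 2750 (l = 110*25 = 2750)
sqrt(19626 + l) = sqrt(19626 + 2750) = sqrt(22376) = 2*sqrt(5594)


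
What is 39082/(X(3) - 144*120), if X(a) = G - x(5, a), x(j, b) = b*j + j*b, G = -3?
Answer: -39082/17313 ≈ -2.2574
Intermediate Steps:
x(j, b) = 2*b*j (x(j, b) = b*j + b*j = 2*b*j)
X(a) = -3 - 10*a (X(a) = -3 - 2*a*5 = -3 - 10*a)
39082/(X(3) - 144*120) = 39082/((-3 - 10*3) - 144*120) = 39082/((-3 - 30) - 17280) = 39082/(-33 - 17280) = 39082/(-17313) = 39082*(-1/17313) = -39082/17313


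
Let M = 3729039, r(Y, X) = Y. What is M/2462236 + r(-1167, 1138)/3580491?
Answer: 4449639049579/2938671279292 ≈ 1.5142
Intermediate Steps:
M/2462236 + r(-1167, 1138)/3580491 = 3729039/2462236 - 1167/3580491 = 3729039*(1/2462236) - 1167*1/3580491 = 3729039/2462236 - 389/1193497 = 4449639049579/2938671279292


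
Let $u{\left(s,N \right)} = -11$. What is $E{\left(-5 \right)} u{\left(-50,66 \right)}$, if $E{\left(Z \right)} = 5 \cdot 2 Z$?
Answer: $550$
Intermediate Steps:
$E{\left(Z \right)} = 10 Z$
$E{\left(-5 \right)} u{\left(-50,66 \right)} = 10 \left(-5\right) \left(-11\right) = \left(-50\right) \left(-11\right) = 550$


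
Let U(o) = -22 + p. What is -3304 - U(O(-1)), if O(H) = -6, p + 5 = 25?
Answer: -3302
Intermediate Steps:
p = 20 (p = -5 + 25 = 20)
U(o) = -2 (U(o) = -22 + 20 = -2)
-3304 - U(O(-1)) = -3304 - 1*(-2) = -3304 + 2 = -3302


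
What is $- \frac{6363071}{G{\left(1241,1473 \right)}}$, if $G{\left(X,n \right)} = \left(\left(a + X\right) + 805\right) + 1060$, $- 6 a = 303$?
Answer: $- \frac{12726142}{6111} \approx -2082.5$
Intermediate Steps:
$a = - \frac{101}{2}$ ($a = \left(- \frac{1}{6}\right) 303 = - \frac{101}{2} \approx -50.5$)
$G{\left(X,n \right)} = \frac{3629}{2} + X$ ($G{\left(X,n \right)} = \left(\left(- \frac{101}{2} + X\right) + 805\right) + 1060 = \left(\frac{1509}{2} + X\right) + 1060 = \frac{3629}{2} + X$)
$- \frac{6363071}{G{\left(1241,1473 \right)}} = - \frac{6363071}{\frac{3629}{2} + 1241} = - \frac{6363071}{\frac{6111}{2}} = \left(-6363071\right) \frac{2}{6111} = - \frac{12726142}{6111}$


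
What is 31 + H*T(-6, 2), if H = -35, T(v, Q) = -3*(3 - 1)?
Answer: 241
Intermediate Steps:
T(v, Q) = -6 (T(v, Q) = -3*2 = -6)
31 + H*T(-6, 2) = 31 - 35*(-6) = 31 + 210 = 241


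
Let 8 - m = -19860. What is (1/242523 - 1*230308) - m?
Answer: -60673434047/242523 ≈ -2.5018e+5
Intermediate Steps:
m = 19868 (m = 8 - 1*(-19860) = 8 + 19860 = 19868)
(1/242523 - 1*230308) - m = (1/242523 - 1*230308) - 1*19868 = (1/242523 - 230308) - 19868 = -55854987083/242523 - 19868 = -60673434047/242523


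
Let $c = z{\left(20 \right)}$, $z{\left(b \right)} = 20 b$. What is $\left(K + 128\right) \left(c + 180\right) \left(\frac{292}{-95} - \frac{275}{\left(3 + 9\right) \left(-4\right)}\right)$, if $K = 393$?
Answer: $\frac{182954881}{228} \approx 8.0243 \cdot 10^{5}$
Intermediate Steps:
$c = 400$ ($c = 20 \cdot 20 = 400$)
$\left(K + 128\right) \left(c + 180\right) \left(\frac{292}{-95} - \frac{275}{\left(3 + 9\right) \left(-4\right)}\right) = \left(393 + 128\right) \left(400 + 180\right) \left(\frac{292}{-95} - \frac{275}{\left(3 + 9\right) \left(-4\right)}\right) = 521 \cdot 580 \left(292 \left(- \frac{1}{95}\right) - \frac{275}{12 \left(-4\right)}\right) = 302180 \left(- \frac{292}{95} - \frac{275}{-48}\right) = 302180 \left(- \frac{292}{95} - - \frac{275}{48}\right) = 302180 \left(- \frac{292}{95} + \frac{275}{48}\right) = 302180 \cdot \frac{12109}{4560} = \frac{182954881}{228}$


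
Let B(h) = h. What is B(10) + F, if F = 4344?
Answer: 4354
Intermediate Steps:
B(10) + F = 10 + 4344 = 4354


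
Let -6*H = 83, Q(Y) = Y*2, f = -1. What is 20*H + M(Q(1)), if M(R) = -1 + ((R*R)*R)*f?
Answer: -857/3 ≈ -285.67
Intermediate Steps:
Q(Y) = 2*Y
H = -83/6 (H = -1/6*83 = -83/6 ≈ -13.833)
M(R) = -1 - R**3 (M(R) = -1 + ((R*R)*R)*(-1) = -1 + (R**2*R)*(-1) = -1 + R**3*(-1) = -1 - R**3)
20*H + M(Q(1)) = 20*(-83/6) + (-1 - (2*1)**3) = -830/3 + (-1 - 1*2**3) = -830/3 + (-1 - 1*8) = -830/3 + (-1 - 8) = -830/3 - 9 = -857/3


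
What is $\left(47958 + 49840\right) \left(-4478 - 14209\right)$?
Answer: $-1827551226$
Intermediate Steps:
$\left(47958 + 49840\right) \left(-4478 - 14209\right) = 97798 \left(-18687\right) = -1827551226$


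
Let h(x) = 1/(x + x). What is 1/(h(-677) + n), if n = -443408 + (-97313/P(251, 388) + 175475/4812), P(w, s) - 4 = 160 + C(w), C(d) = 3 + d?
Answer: -680864316/302034366095413 ≈ -2.2543e-6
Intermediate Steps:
P(w, s) = 167 + w (P(w, s) = 4 + (160 + (3 + w)) = 4 + (163 + w) = 167 + w)
n = -446136433667/1005708 (n = -443408 + (-97313/(167 + 251) + 175475/4812) = -443408 + (-97313/418 + 175475*(1/4812)) = -443408 + (-97313*1/418 + 175475/4812) = -443408 + (-97313/418 + 175475/4812) = -443408 - 197460803/1005708 = -446136433667/1005708 ≈ -4.4360e+5)
h(x) = 1/(2*x)
1/(h(-677) + n) = 1/((1/2)/(-677) - 446136433667/1005708) = 1/((1/2)*(-1/677) - 446136433667/1005708) = 1/(-1/1354 - 446136433667/1005708) = 1/(-302034366095413/680864316) = -680864316/302034366095413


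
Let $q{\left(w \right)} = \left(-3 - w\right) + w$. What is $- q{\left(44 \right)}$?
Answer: $3$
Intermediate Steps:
$q{\left(w \right)} = -3$
$- q{\left(44 \right)} = \left(-1\right) \left(-3\right) = 3$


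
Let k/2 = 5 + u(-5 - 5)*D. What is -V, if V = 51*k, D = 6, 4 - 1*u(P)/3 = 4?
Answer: -510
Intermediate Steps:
u(P) = 0 (u(P) = 12 - 3*4 = 12 - 12 = 0)
k = 10 (k = 2*(5 + 0*6) = 2*(5 + 0) = 2*5 = 10)
V = 510 (V = 51*10 = 510)
-V = -1*510 = -510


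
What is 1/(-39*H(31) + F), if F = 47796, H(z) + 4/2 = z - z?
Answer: 1/47874 ≈ 2.0888e-5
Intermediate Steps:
H(z) = -2 (H(z) = -2 + (z - z) = -2 + 0 = -2)
1/(-39*H(31) + F) = 1/(-39*(-2) + 47796) = 1/(78 + 47796) = 1/47874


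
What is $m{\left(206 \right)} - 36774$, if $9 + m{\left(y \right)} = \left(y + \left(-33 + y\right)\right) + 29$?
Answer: $-36375$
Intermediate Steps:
$m{\left(y \right)} = -13 + 2 y$ ($m{\left(y \right)} = -9 + \left(\left(y + \left(-33 + y\right)\right) + 29\right) = -9 + \left(\left(-33 + 2 y\right) + 29\right) = -9 + \left(-4 + 2 y\right) = -13 + 2 y$)
$m{\left(206 \right)} - 36774 = \left(-13 + 2 \cdot 206\right) - 36774 = \left(-13 + 412\right) - 36774 = 399 - 36774 = -36375$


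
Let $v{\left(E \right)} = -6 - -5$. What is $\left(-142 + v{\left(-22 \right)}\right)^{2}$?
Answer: $20449$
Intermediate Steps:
$v{\left(E \right)} = -1$ ($v{\left(E \right)} = -6 + 5 = -1$)
$\left(-142 + v{\left(-22 \right)}\right)^{2} = \left(-142 - 1\right)^{2} = \left(-143\right)^{2} = 20449$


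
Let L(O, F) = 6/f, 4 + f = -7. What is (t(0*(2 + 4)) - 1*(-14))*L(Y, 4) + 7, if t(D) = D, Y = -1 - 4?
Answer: -7/11 ≈ -0.63636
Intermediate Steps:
f = -11 (f = -4 - 7 = -11)
Y = -5
L(O, F) = -6/11 (L(O, F) = 6/(-11) = 6*(-1/11) = -6/11)
(t(0*(2 + 4)) - 1*(-14))*L(Y, 4) + 7 = (0*(2 + 4) - 1*(-14))*(-6/11) + 7 = (0*6 + 14)*(-6/11) + 7 = (0 + 14)*(-6/11) + 7 = 14*(-6/11) + 7 = -84/11 + 7 = -7/11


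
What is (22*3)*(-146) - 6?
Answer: -9642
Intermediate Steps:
(22*3)*(-146) - 6 = 66*(-146) - 6 = -9636 - 6 = -9642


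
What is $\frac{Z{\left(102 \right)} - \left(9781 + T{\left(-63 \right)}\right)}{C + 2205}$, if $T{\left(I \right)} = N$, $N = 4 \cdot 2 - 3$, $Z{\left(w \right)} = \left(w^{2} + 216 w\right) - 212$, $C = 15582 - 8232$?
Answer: $\frac{1726}{735} \approx 2.3483$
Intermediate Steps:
$C = 7350$
$Z{\left(w \right)} = -212 + w^{2} + 216 w$
$N = 5$ ($N = 8 - 3 = 5$)
$T{\left(I \right)} = 5$
$\frac{Z{\left(102 \right)} - \left(9781 + T{\left(-63 \right)}\right)}{C + 2205} = \frac{\left(-212 + 102^{2} + 216 \cdot 102\right) - 9786}{7350 + 2205} = \frac{\left(-212 + 10404 + 22032\right) - 9786}{9555} = \left(32224 - 9786\right) \frac{1}{9555} = 22438 \cdot \frac{1}{9555} = \frac{1726}{735}$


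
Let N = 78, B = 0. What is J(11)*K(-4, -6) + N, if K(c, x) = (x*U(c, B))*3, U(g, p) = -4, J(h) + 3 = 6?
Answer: 294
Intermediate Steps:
J(h) = 3 (J(h) = -3 + 6 = 3)
K(c, x) = -12*x (K(c, x) = (x*(-4))*3 = -4*x*3 = -12*x)
J(11)*K(-4, -6) + N = 3*(-12*(-6)) + 78 = 3*72 + 78 = 216 + 78 = 294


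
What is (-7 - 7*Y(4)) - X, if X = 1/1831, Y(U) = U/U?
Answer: -25635/1831 ≈ -14.001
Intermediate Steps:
Y(U) = 1
X = 1/1831 ≈ 0.00054615
(-7 - 7*Y(4)) - X = (-7 - 7*1) - 1*1/1831 = (-7 - 7) - 1/1831 = -14 - 1/1831 = -25635/1831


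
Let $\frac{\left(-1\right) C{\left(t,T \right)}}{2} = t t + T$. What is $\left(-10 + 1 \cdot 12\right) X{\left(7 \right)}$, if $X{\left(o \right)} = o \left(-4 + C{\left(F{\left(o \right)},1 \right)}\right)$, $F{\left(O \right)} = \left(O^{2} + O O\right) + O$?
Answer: $-308784$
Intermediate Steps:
$F{\left(O \right)} = O + 2 O^{2}$ ($F{\left(O \right)} = \left(O^{2} + O^{2}\right) + O = 2 O^{2} + O = O + 2 O^{2}$)
$C{\left(t,T \right)} = - 2 T - 2 t^{2}$ ($C{\left(t,T \right)} = - 2 \left(t t + T\right) = - 2 \left(t^{2} + T\right) = - 2 \left(T + t^{2}\right) = - 2 T - 2 t^{2}$)
$X{\left(o \right)} = o \left(-6 - 2 o^{2} \left(1 + 2 o\right)^{2}\right)$ ($X{\left(o \right)} = o \left(-4 - \left(2 + 2 \left(o \left(1 + 2 o\right)\right)^{2}\right)\right) = o \left(-4 - \left(2 + 2 o^{2} \left(1 + 2 o\right)^{2}\right)\right) = o \left(-6 - 2 o^{2} \left(1 + 2 o\right)^{2}\right)$)
$\left(-10 + 1 \cdot 12\right) X{\left(7 \right)} = \left(-10 + 1 \cdot 12\right) \left(\left(-2\right) 7 \left(3 + 7^{2} \left(1 + 2 \cdot 7\right)^{2}\right)\right) = \left(-10 + 12\right) \left(\left(-2\right) 7 \left(3 + 49 \left(1 + 14\right)^{2}\right)\right) = 2 \left(\left(-2\right) 7 \left(3 + 49 \cdot 15^{2}\right)\right) = 2 \left(\left(-2\right) 7 \left(3 + 49 \cdot 225\right)\right) = 2 \left(\left(-2\right) 7 \left(3 + 11025\right)\right) = 2 \left(\left(-2\right) 7 \cdot 11028\right) = 2 \left(-154392\right) = -308784$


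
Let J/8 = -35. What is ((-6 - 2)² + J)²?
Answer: 46656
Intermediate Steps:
J = -280 (J = 8*(-35) = -280)
((-6 - 2)² + J)² = ((-6 - 2)² - 280)² = ((-8)² - 280)² = (64 - 280)² = (-216)² = 46656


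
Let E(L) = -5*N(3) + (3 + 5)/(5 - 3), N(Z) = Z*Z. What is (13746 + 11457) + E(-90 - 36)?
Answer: 25162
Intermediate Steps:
N(Z) = Z²
E(L) = -41 (E(L) = -5*3² + (3 + 5)/(5 - 3) = -5*9 + 8/2 = -45 + 8*(½) = -45 + 4 = -41)
(13746 + 11457) + E(-90 - 36) = (13746 + 11457) - 41 = 25203 - 41 = 25162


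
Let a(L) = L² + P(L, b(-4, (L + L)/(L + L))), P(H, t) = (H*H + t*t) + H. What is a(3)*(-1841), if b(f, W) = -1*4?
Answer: -68117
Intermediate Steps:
b(f, W) = -4
P(H, t) = H + H² + t² (P(H, t) = (H² + t²) + H = H + H² + t²)
a(L) = 16 + L + 2*L² (a(L) = L² + (L + L² + (-4)²) = L² + (L + L² + 16) = L² + (16 + L + L²) = 16 + L + 2*L²)
a(3)*(-1841) = (16 + 3 + 2*3²)*(-1841) = (16 + 3 + 2*9)*(-1841) = (16 + 3 + 18)*(-1841) = 37*(-1841) = -68117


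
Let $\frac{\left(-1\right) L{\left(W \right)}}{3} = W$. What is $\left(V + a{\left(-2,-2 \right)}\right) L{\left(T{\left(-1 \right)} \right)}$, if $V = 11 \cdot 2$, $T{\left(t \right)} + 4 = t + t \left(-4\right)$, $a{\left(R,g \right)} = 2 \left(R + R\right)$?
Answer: $42$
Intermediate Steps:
$a{\left(R,g \right)} = 4 R$ ($a{\left(R,g \right)} = 2 \cdot 2 R = 4 R$)
$T{\left(t \right)} = -4 - 3 t$ ($T{\left(t \right)} = -4 + \left(t + t \left(-4\right)\right) = -4 + \left(t - 4 t\right) = -4 - 3 t$)
$V = 22$
$L{\left(W \right)} = - 3 W$
$\left(V + a{\left(-2,-2 \right)}\right) L{\left(T{\left(-1 \right)} \right)} = \left(22 + 4 \left(-2\right)\right) \left(- 3 \left(-4 - -3\right)\right) = \left(22 - 8\right) \left(- 3 \left(-4 + 3\right)\right) = 14 \left(\left(-3\right) \left(-1\right)\right) = 14 \cdot 3 = 42$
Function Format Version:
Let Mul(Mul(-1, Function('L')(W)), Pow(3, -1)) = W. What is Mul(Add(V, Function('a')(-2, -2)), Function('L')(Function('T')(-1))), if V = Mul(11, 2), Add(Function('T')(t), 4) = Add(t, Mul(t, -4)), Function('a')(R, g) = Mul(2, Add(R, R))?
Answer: 42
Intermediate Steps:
Function('a')(R, g) = Mul(4, R) (Function('a')(R, g) = Mul(2, Mul(2, R)) = Mul(4, R))
Function('T')(t) = Add(-4, Mul(-3, t)) (Function('T')(t) = Add(-4, Add(t, Mul(t, -4))) = Add(-4, Add(t, Mul(-4, t))) = Add(-4, Mul(-3, t)))
V = 22
Function('L')(W) = Mul(-3, W)
Mul(Add(V, Function('a')(-2, -2)), Function('L')(Function('T')(-1))) = Mul(Add(22, Mul(4, -2)), Mul(-3, Add(-4, Mul(-3, -1)))) = Mul(Add(22, -8), Mul(-3, Add(-4, 3))) = Mul(14, Mul(-3, -1)) = Mul(14, 3) = 42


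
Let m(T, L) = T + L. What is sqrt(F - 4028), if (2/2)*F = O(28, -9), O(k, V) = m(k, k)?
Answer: 2*I*sqrt(993) ≈ 63.024*I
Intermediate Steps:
m(T, L) = L + T
O(k, V) = 2*k (O(k, V) = k + k = 2*k)
F = 56 (F = 2*28 = 56)
sqrt(F - 4028) = sqrt(56 - 4028) = sqrt(-3972) = 2*I*sqrt(993)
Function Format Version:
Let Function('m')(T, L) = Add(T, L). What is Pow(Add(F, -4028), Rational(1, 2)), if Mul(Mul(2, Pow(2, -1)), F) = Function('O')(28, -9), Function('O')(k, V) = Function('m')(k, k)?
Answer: Mul(2, I, Pow(993, Rational(1, 2))) ≈ Mul(63.024, I)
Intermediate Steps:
Function('m')(T, L) = Add(L, T)
Function('O')(k, V) = Mul(2, k) (Function('O')(k, V) = Add(k, k) = Mul(2, k))
F = 56 (F = Mul(2, 28) = 56)
Pow(Add(F, -4028), Rational(1, 2)) = Pow(Add(56, -4028), Rational(1, 2)) = Pow(-3972, Rational(1, 2)) = Mul(2, I, Pow(993, Rational(1, 2)))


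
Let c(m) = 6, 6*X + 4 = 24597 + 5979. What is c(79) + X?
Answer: 15304/3 ≈ 5101.3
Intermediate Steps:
X = 15286/3 (X = -2/3 + (24597 + 5979)/6 = -2/3 + (1/6)*30576 = -2/3 + 5096 = 15286/3 ≈ 5095.3)
c(79) + X = 6 + 15286/3 = 15304/3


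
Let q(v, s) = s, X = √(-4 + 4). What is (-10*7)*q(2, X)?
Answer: 0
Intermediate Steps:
X = 0 (X = √0 = 0)
(-10*7)*q(2, X) = -10*7*0 = -70*0 = 0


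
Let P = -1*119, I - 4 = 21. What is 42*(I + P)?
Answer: -3948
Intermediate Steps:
I = 25 (I = 4 + 21 = 25)
P = -119
42*(I + P) = 42*(25 - 119) = 42*(-94) = -3948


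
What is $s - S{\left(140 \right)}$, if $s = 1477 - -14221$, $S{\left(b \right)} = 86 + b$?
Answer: $15472$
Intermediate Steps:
$s = 15698$ ($s = 1477 + 14221 = 15698$)
$s - S{\left(140 \right)} = 15698 - \left(86 + 140\right) = 15698 - 226 = 15472$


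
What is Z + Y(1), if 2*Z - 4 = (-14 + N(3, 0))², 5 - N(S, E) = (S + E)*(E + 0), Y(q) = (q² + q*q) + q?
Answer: 91/2 ≈ 45.500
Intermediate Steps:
Y(q) = q + 2*q² (Y(q) = (q² + q²) + q = 2*q² + q = q + 2*q²)
N(S, E) = 5 - E*(E + S) (N(S, E) = 5 - (S + E)*(E + 0) = 5 - (E + S)*E = 5 - E*(E + S))
Z = 85/2 (Z = 2 + (-14 + (5 - 1*0² - 1*0*3))²/2 = 2 + (-14 + (5 - 1*0 + 0))²/2 = 2 + (-14 + (5 + 0 + 0))²/2 = 2 + (-14 + 5)²/2 = 2 + (½)*(-9)² = 2 + (½)*81 = 2 + 81/2 = 85/2 ≈ 42.500)
Z + Y(1) = 85/2 + 1*(1 + 2*1) = 85/2 + 1*(1 + 2) = 85/2 + 1*3 = 85/2 + 3 = 91/2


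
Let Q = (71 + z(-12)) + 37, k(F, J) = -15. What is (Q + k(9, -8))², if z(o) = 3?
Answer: 9216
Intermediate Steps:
Q = 111 (Q = (71 + 3) + 37 = 74 + 37 = 111)
(Q + k(9, -8))² = (111 - 15)² = 96² = 9216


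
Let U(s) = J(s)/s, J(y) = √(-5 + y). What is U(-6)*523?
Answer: -523*I*√11/6 ≈ -289.1*I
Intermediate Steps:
U(s) = √(-5 + s)/s
U(-6)*523 = (√(-5 - 6)/(-6))*523 = -I*√11/6*523 = -523*I*√11/6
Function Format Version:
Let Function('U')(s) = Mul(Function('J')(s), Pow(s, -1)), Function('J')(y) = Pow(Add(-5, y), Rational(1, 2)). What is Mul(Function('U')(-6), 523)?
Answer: Mul(Rational(-523, 6), I, Pow(11, Rational(1, 2))) ≈ Mul(-289.10, I)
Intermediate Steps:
Function('U')(s) = Mul(Pow(s, -1), Pow(Add(-5, s), Rational(1, 2))) (Function('U')(s) = Mul(Pow(Add(-5, s), Rational(1, 2)), Pow(s, -1)) = Mul(Pow(s, -1), Pow(Add(-5, s), Rational(1, 2))))
Mul(Function('U')(-6), 523) = Mul(Mul(Pow(-6, -1), Pow(Add(-5, -6), Rational(1, 2))), 523) = Mul(Mul(Rational(-1, 6), Pow(-11, Rational(1, 2))), 523) = Mul(Mul(Rational(-1, 6), Mul(I, Pow(11, Rational(1, 2)))), 523) = Mul(Mul(Rational(-1, 6), I, Pow(11, Rational(1, 2))), 523) = Mul(Rational(-523, 6), I, Pow(11, Rational(1, 2)))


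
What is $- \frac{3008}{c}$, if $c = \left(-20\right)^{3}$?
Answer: $\frac{47}{125} \approx 0.376$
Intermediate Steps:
$c = -8000$
$- \frac{3008}{c} = - \frac{3008}{-8000} = \left(-3008\right) \left(- \frac{1}{8000}\right) = \frac{47}{125}$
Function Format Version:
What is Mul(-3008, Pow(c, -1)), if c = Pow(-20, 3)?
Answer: Rational(47, 125) ≈ 0.37600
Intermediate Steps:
c = -8000
Mul(-3008, Pow(c, -1)) = Mul(-3008, Pow(-8000, -1)) = Mul(-3008, Rational(-1, 8000)) = Rational(47, 125)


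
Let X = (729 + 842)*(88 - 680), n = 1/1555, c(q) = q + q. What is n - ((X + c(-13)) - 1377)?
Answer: 1448381426/1555 ≈ 9.3144e+5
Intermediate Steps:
c(q) = 2*q
n = 1/1555 ≈ 0.00064309
X = -930032 (X = 1571*(-592) = -930032)
n - ((X + c(-13)) - 1377) = 1/1555 - ((-930032 + 2*(-13)) - 1377) = 1/1555 - ((-930032 - 26) - 1377) = 1/1555 - (-930058 - 1377) = 1/1555 - 1*(-931435) = 1/1555 + 931435 = 1448381426/1555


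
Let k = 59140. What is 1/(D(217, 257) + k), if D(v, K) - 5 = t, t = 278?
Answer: 1/59423 ≈ 1.6829e-5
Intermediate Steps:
D(v, K) = 283 (D(v, K) = 5 + 278 = 283)
1/(D(217, 257) + k) = 1/(283 + 59140) = 1/59423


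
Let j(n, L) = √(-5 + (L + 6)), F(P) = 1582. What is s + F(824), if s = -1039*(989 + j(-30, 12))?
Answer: -1025989 - 1039*√13 ≈ -1.0297e+6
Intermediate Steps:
j(n, L) = √(1 + L) (j(n, L) = √(-5 + (6 + L)) = √(1 + L))
s = -1027571 - 1039*√13 (s = -1039*(989 + √(1 + 12)) = -1039*(989 + √13) = -1027571 - 1039*√13 ≈ -1.0313e+6)
s + F(824) = (-1027571 - 1039*√13) + 1582 = -1025989 - 1039*√13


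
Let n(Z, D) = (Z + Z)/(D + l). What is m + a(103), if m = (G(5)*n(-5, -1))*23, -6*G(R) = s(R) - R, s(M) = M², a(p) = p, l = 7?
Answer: 2077/9 ≈ 230.78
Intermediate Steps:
n(Z, D) = 2*Z/(7 + D) (n(Z, D) = (Z + Z)/(D + 7) = (2*Z)/(7 + D) = 2*Z/(7 + D))
G(R) = -R²/6 + R/6 (G(R) = -(R² - R)/6 = -R²/6 + R/6)
m = 1150/9 (m = (((⅙)*5*(1 - 1*5))*(2*(-5)/(7 - 1)))*23 = (((⅙)*5*(1 - 5))*(2*(-5)/6))*23 = (((⅙)*5*(-4))*(2*(-5)*(⅙)))*23 = -10/3*(-5/3)*23 = (50/9)*23 = 1150/9 ≈ 127.78)
m + a(103) = 1150/9 + 103 = 2077/9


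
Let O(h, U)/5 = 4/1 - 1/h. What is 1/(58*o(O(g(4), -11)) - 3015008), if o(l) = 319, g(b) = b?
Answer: -1/2996506 ≈ -3.3372e-7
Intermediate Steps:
O(h, U) = 20 - 5/h (O(h, U) = 5*(4/1 - 1/h) = 5*(4*1 - 1/h) = 5*(4 - 1/h) = 20 - 5/h)
1/(58*o(O(g(4), -11)) - 3015008) = 1/(58*319 - 3015008) = 1/(18502 - 3015008) = 1/(-2996506) = -1/2996506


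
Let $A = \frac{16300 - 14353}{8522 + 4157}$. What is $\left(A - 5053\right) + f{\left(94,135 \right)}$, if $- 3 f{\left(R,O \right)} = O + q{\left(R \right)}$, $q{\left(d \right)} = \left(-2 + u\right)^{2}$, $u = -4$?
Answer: $- \frac{64787743}{12679} \approx -5109.8$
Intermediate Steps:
$q{\left(d \right)} = 36$ ($q{\left(d \right)} = \left(-2 - 4\right)^{2} = \left(-6\right)^{2} = 36$)
$f{\left(R,O \right)} = -12 - \frac{O}{3}$ ($f{\left(R,O \right)} = - \frac{O + 36}{3} = - \frac{36 + O}{3} = -12 - \frac{O}{3}$)
$A = \frac{1947}{12679} \approx 0.15356$
$\left(A - 5053\right) + f{\left(94,135 \right)} = \left(\frac{1947}{12679} - 5053\right) - 57 = - \frac{64065040}{12679} - 57 = - \frac{64787743}{12679}$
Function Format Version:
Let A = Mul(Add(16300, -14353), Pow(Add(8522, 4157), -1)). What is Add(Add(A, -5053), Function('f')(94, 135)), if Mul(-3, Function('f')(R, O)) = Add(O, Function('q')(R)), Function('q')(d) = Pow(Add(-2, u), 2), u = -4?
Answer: Rational(-64787743, 12679) ≈ -5109.8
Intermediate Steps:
Function('q')(d) = 36 (Function('q')(d) = Pow(Add(-2, -4), 2) = Pow(-6, 2) = 36)
Function('f')(R, O) = Add(-12, Mul(Rational(-1, 3), O)) (Function('f')(R, O) = Mul(Rational(-1, 3), Add(O, 36)) = Mul(Rational(-1, 3), Add(36, O)) = Add(-12, Mul(Rational(-1, 3), O)))
A = Rational(1947, 12679) (A = Mul(1947, Pow(12679, -1)) = Mul(1947, Rational(1, 12679)) = Rational(1947, 12679) ≈ 0.15356)
Add(Add(A, -5053), Function('f')(94, 135)) = Add(Add(Rational(1947, 12679), -5053), Add(-12, Mul(Rational(-1, 3), 135))) = Add(Rational(-64065040, 12679), Add(-12, -45)) = Add(Rational(-64065040, 12679), -57) = Rational(-64787743, 12679)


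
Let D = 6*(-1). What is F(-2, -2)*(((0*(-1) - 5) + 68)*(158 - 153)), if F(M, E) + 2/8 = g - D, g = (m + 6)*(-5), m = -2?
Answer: -17955/4 ≈ -4488.8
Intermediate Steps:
g = -20 (g = (-2 + 6)*(-5) = 4*(-5) = -20)
D = -6
F(M, E) = -57/4 (F(M, E) = -1/4 + (-20 - 1*(-6)) = -1/4 + (-20 + 6) = -1/4 - 14 = -57/4)
F(-2, -2)*(((0*(-1) - 5) + 68)*(158 - 153)) = -57*((0*(-1) - 5) + 68)*(158 - 153)/4 = -57*((0 - 5) + 68)*5/4 = -57*(-5 + 68)*5/4 = -3591*5/4 = -57/4*315 = -17955/4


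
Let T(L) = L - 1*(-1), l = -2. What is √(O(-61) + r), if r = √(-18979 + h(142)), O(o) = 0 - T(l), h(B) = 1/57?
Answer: √(3249 + 57*I*√61662714)/57 ≈ 8.3297 + 8.2695*I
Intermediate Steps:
T(L) = 1 + L (T(L) = L + 1 = 1 + L)
h(B) = 1/57
O(o) = 1 (O(o) = 0 - (1 - 2) = 0 - 1*(-1) = 0 + 1 = 1)
r = I*√61662714/57 (r = √(-18979 + 1/57) = √(-1081802/57) = I*√61662714/57 ≈ 137.76*I)
√(O(-61) + r) = √(1 + I*√61662714/57)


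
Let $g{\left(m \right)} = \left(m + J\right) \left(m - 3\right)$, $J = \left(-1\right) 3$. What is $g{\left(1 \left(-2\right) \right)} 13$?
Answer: $325$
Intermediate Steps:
$J = -3$
$g{\left(m \right)} = \left(-3 + m\right)^{2}$ ($g{\left(m \right)} = \left(m - 3\right) \left(m - 3\right) = \left(-3 + m\right) \left(-3 + m\right) = \left(-3 + m\right)^{2}$)
$g{\left(1 \left(-2\right) \right)} 13 = \left(9 + \left(1 \left(-2\right)\right)^{2} - 6 \cdot 1 \left(-2\right)\right) 13 = \left(9 + \left(-2\right)^{2} - -12\right) 13 = \left(9 + 4 + 12\right) 13 = 25 \cdot 13 = 325$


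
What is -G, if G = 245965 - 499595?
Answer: 253630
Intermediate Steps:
G = -253630
-G = -1*(-253630) = 253630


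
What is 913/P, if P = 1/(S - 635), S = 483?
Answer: -138776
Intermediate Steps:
P = -1/152 (P = 1/(483 - 635) = 1/(-152) = -1/152 ≈ -0.0065789)
913/P = 913/(-1/152) = 913*(-152) = -138776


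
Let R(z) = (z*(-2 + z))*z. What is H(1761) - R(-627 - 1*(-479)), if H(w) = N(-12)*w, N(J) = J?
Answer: 3264468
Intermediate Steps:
H(w) = -12*w
R(z) = z²*(-2 + z)
H(1761) - R(-627 - 1*(-479)) = -12*1761 - (-627 - 1*(-479))²*(-2 + (-627 - 1*(-479))) = -21132 - (-627 + 479)²*(-2 + (-627 + 479)) = -21132 - (-148)²*(-2 - 148) = -21132 - 21904*(-150) = -21132 - 1*(-3285600) = -21132 + 3285600 = 3264468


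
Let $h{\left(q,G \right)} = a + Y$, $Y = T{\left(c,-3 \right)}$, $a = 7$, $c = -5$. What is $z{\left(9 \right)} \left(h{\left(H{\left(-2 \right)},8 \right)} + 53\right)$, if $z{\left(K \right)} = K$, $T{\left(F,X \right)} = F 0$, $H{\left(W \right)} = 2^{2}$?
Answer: $540$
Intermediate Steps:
$H{\left(W \right)} = 4$
$T{\left(F,X \right)} = 0$
$Y = 0$
$h{\left(q,G \right)} = 7$ ($h{\left(q,G \right)} = 7 + 0 = 7$)
$z{\left(9 \right)} \left(h{\left(H{\left(-2 \right)},8 \right)} + 53\right) = 9 \left(7 + 53\right) = 9 \cdot 60 = 540$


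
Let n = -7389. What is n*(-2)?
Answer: 14778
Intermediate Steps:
n*(-2) = -7389*(-2) = 14778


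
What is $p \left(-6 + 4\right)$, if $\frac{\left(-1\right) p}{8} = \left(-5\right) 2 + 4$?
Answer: $-96$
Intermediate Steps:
$p = 48$ ($p = - 8 \left(\left(-5\right) 2 + 4\right) = - 8 \left(-10 + 4\right) = \left(-8\right) \left(-6\right) = 48$)
$p \left(-6 + 4\right) = 48 \left(-6 + 4\right) = 48 \left(-2\right) = -96$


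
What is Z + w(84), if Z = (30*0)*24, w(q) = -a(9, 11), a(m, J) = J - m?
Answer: -2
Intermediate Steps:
w(q) = -2 (w(q) = -(11 - 1*9) = -(11 - 9) = -1*2 = -2)
Z = 0 (Z = 0*24 = 0)
Z + w(84) = 0 - 2 = -2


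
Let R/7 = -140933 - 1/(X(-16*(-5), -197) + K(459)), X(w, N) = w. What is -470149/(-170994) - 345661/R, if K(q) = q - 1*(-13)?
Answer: 288653234415499/93117367958286 ≈ 3.0999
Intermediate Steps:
K(q) = 13 + q (K(q) = q + 13 = 13 + q)
R = -544565119/552 (R = 7*(-140933 - 1/(-16*(-5) + (13 + 459))) = 7*(-140933 - 1/(80 + 472)) = 7*(-140933 - 1/552) = 7*(-77795017/552) = -544565119/552 ≈ -9.8653e+5)
-470149/(-170994) - 345661/R = -470149/(-170994) - 345661/(-544565119/552) = -470149*(-1/170994) - 345661*(-552/544565119) = 470149/170994 + 190804872/544565119 = 288653234415499/93117367958286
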